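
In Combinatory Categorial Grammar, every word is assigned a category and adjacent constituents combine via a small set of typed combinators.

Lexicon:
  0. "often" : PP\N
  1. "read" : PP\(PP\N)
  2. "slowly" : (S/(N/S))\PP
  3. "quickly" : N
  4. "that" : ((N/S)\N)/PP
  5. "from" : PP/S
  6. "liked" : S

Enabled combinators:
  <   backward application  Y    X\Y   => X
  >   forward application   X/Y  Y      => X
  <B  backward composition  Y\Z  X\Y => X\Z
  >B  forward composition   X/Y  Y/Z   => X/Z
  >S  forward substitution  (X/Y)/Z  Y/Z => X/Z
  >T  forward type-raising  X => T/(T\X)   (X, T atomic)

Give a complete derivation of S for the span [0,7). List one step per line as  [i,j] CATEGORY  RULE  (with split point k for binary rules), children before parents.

[0,7] S   >
  [0,3] S/(N/S)   <
    [0,2] PP   <
      [0,1] "often" : PP\N
      [1,2] "read" : PP\(PP\N)
    [2,3] "slowly" : (S/(N/S))\PP
  [3,7] N/S   <
    [3,4] "quickly" : N
    [4,7] (N/S)\N   >
      [4,5] "that" : ((N/S)\N)/PP
      [5,7] PP   >
        [5,6] "from" : PP/S
        [6,7] "liked" : S

[0,1] PP\N  lex  "often"
[1,2] PP\(PP\N)  lex  "read"
[0,2] PP  <  k=1
[2,3] (S/(N/S))\PP  lex  "slowly"
[0,3] S/(N/S)  <  k=2
[3,4] N  lex  "quickly"
[4,5] ((N/S)\N)/PP  lex  "that"
[5,6] PP/S  lex  "from"
[6,7] S  lex  "liked"
[5,7] PP  >  k=6
[4,7] (N/S)\N  >  k=5
[3,7] N/S  <  k=4
[0,7] S  >  k=3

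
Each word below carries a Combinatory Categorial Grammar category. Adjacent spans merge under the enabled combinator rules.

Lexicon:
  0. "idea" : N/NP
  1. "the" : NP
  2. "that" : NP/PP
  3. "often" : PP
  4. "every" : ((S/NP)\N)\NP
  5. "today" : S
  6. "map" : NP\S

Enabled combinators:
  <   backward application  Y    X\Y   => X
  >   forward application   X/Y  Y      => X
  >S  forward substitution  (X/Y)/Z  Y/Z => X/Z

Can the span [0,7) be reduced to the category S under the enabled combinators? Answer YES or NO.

[0,7] S   >
  [0,5] S/NP   <
    [0,2] N   >
      [0,1] "idea" : N/NP
      [1,2] "the" : NP
    [2,5] (S/NP)\N   <
      [2,4] NP   >
        [2,3] "that" : NP/PP
        [3,4] "often" : PP
      [4,5] "every" : ((S/NP)\N)\NP
  [5,7] NP   <
    [5,6] "today" : S
    [6,7] "map" : NP\S

YES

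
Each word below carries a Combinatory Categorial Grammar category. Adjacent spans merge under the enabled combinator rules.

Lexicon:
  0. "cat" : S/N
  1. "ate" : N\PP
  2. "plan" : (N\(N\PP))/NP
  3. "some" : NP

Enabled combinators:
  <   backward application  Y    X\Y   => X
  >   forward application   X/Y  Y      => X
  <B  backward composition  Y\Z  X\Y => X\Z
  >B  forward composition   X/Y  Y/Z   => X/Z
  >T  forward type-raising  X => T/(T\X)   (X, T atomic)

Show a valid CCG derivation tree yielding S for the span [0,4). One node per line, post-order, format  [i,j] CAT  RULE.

[0,4] S   >
  [0,1] "cat" : S/N
  [1,4] N   <
    [1,2] "ate" : N\PP
    [2,4] N\(N\PP)   >
      [2,3] "plan" : (N\(N\PP))/NP
      [3,4] "some" : NP

[0,1] S/N  lex  "cat"
[1,2] N\PP  lex  "ate"
[2,3] (N\(N\PP))/NP  lex  "plan"
[3,4] NP  lex  "some"
[2,4] N\(N\PP)  >  k=3
[1,4] N  <  k=2
[0,4] S  >  k=1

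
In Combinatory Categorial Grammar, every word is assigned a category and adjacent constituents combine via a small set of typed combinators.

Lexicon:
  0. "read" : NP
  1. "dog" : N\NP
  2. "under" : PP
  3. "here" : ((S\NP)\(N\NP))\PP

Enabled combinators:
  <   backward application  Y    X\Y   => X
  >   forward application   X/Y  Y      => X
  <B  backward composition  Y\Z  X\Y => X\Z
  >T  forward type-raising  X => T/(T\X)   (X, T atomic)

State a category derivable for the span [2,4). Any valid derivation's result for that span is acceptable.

(S\NP)\(N\NP)

[0,4] S   <
  [0,1] "read" : NP
  [1,4] S\NP   <
    [1,2] "dog" : N\NP
    [2,4] (S\NP)\(N\NP)   <
      [2,3] "under" : PP
      [3,4] "here" : ((S\NP)\(N\NP))\PP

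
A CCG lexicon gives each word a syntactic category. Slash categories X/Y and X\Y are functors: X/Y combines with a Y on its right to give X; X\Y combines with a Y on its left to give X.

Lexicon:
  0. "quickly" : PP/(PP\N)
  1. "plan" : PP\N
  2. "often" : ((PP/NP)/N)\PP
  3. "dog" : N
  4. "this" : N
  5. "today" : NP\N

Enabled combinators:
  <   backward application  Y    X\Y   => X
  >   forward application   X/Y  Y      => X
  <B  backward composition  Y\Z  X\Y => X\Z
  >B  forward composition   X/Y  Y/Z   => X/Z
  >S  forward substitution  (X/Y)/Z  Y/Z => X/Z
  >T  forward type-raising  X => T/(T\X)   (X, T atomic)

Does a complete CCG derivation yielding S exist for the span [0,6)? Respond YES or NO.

PP/(PP\N) PP\N ((PP/NP)/N)\PP N N NP\N
CKY chart[0,6] = {N/(N\PP), NP/(NP\PP), PP, PP/(NP\NP), PP/(PP\PP), S/(S\PP)}; S ∉ chart

NO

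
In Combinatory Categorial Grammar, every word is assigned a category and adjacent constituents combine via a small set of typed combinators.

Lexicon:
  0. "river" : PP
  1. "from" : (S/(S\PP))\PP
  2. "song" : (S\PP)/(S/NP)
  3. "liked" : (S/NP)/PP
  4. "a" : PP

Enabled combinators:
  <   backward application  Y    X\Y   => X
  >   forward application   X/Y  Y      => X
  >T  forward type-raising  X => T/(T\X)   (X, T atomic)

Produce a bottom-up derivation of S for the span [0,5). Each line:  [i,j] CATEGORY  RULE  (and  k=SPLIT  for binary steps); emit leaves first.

[0,1] PP  lex  "river"
[1,2] (S/(S\PP))\PP  lex  "from"
[0,2] S/(S\PP)  <  k=1
[2,3] (S\PP)/(S/NP)  lex  "song"
[3,4] (S/NP)/PP  lex  "liked"
[4,5] PP  lex  "a"
[3,5] S/NP  >  k=4
[2,5] S\PP  >  k=3
[0,5] S  >  k=2

[0,5] S   >
  [0,2] S/(S\PP)   <
    [0,1] "river" : PP
    [1,2] "from" : (S/(S\PP))\PP
  [2,5] S\PP   >
    [2,3] "song" : (S\PP)/(S/NP)
    [3,5] S/NP   >
      [3,4] "liked" : (S/NP)/PP
      [4,5] "a" : PP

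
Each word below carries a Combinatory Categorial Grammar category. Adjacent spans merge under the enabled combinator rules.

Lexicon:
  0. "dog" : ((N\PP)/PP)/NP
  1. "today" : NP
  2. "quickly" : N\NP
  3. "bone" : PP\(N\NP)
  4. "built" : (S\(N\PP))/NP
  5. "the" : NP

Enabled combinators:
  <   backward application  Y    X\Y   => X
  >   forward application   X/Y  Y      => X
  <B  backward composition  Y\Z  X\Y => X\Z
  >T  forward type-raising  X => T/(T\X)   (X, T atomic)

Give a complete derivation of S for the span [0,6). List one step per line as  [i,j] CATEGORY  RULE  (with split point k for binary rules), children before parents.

[0,6] S   <
  [0,4] N\PP   >
    [0,2] (N\PP)/PP   >
      [0,1] "dog" : ((N\PP)/PP)/NP
      [1,2] "today" : NP
    [2,4] PP   <
      [2,3] "quickly" : N\NP
      [3,4] "bone" : PP\(N\NP)
  [4,6] S\(N\PP)   >
    [4,5] "built" : (S\(N\PP))/NP
    [5,6] "the" : NP

[0,1] ((N\PP)/PP)/NP  lex  "dog"
[1,2] NP  lex  "today"
[0,2] (N\PP)/PP  >  k=1
[2,3] N\NP  lex  "quickly"
[3,4] PP\(N\NP)  lex  "bone"
[2,4] PP  <  k=3
[0,4] N\PP  >  k=2
[4,5] (S\(N\PP))/NP  lex  "built"
[5,6] NP  lex  "the"
[4,6] S\(N\PP)  >  k=5
[0,6] S  <  k=4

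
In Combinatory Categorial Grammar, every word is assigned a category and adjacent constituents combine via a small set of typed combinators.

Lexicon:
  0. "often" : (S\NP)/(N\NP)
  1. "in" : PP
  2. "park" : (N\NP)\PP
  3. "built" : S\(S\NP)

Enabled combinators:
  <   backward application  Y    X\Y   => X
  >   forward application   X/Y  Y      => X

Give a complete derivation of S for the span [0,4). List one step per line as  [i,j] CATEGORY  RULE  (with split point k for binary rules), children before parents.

[0,1] (S\NP)/(N\NP)  lex  "often"
[1,2] PP  lex  "in"
[2,3] (N\NP)\PP  lex  "park"
[1,3] N\NP  <  k=2
[0,3] S\NP  >  k=1
[3,4] S\(S\NP)  lex  "built"
[0,4] S  <  k=3

[0,4] S   <
  [0,3] S\NP   >
    [0,1] "often" : (S\NP)/(N\NP)
    [1,3] N\NP   <
      [1,2] "in" : PP
      [2,3] "park" : (N\NP)\PP
  [3,4] "built" : S\(S\NP)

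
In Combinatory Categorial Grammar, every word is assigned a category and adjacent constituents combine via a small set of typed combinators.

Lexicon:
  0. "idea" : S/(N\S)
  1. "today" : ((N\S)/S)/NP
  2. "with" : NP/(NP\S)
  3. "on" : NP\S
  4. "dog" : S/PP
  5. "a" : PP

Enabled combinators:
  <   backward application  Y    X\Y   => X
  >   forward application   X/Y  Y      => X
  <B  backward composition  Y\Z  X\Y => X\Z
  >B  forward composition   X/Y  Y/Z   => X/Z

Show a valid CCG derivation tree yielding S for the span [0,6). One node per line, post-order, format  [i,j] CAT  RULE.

[0,1] S/(N\S)  lex  "idea"
[1,2] ((N\S)/S)/NP  lex  "today"
[2,3] NP/(NP\S)  lex  "with"
[3,4] NP\S  lex  "on"
[2,4] NP  >  k=3
[1,4] (N\S)/S  >  k=2
[4,5] S/PP  lex  "dog"
[5,6] PP  lex  "a"
[4,6] S  >  k=5
[1,6] N\S  >  k=4
[0,6] S  >  k=1

[0,6] S   >
  [0,1] "idea" : S/(N\S)
  [1,6] N\S   >
    [1,4] (N\S)/S   >
      [1,2] "today" : ((N\S)/S)/NP
      [2,4] NP   >
        [2,3] "with" : NP/(NP\S)
        [3,4] "on" : NP\S
    [4,6] S   >
      [4,5] "dog" : S/PP
      [5,6] "a" : PP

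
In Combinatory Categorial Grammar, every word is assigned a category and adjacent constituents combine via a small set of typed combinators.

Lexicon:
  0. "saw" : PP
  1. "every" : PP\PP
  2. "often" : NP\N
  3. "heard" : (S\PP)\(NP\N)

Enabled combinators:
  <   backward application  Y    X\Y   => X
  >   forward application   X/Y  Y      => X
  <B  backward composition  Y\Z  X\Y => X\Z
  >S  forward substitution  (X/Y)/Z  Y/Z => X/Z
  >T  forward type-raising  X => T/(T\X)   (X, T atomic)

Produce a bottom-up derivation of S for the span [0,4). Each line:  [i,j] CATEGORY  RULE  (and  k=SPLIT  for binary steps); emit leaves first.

[0,1] PP  lex  "saw"
[0,1] S/(S\PP)  >T
[1,2] PP\PP  lex  "every"
[2,3] NP\N  lex  "often"
[3,4] (S\PP)\(NP\N)  lex  "heard"
[2,4] S\PP  <  k=3
[1,4] S\PP  <B  k=2
[0,4] S  >  k=1

[0,4] S   >
  [0,1] S/(S\PP)   >T
    [0,1] "saw" : PP
  [1,4] S\PP   <B
    [1,2] "every" : PP\PP
    [2,4] S\PP   <
      [2,3] "often" : NP\N
      [3,4] "heard" : (S\PP)\(NP\N)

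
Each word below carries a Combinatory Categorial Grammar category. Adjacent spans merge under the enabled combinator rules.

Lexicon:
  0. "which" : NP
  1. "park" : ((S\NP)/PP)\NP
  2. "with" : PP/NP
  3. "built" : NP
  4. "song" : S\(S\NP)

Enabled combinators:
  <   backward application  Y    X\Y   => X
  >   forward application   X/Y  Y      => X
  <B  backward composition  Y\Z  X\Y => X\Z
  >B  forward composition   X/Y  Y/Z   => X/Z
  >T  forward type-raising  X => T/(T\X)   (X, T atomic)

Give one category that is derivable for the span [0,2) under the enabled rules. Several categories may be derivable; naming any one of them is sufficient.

(S\NP)/PP

[0,5] S   <
  [0,4] S\NP   >
    [0,2] (S\NP)/PP   <
      [0,1] "which" : NP
      [1,2] "park" : ((S\NP)/PP)\NP
    [2,4] PP   >
      [2,3] "with" : PP/NP
      [3,4] "built" : NP
  [4,5] "song" : S\(S\NP)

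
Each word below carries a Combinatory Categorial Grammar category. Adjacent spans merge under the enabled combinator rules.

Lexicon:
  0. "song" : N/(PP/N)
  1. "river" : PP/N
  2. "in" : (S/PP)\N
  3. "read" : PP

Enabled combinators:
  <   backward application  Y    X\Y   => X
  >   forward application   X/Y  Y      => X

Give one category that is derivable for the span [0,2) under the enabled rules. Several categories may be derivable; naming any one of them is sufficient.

N

[0,4] S   >
  [0,3] S/PP   <
    [0,2] N   >
      [0,1] "song" : N/(PP/N)
      [1,2] "river" : PP/N
    [2,3] "in" : (S/PP)\N
  [3,4] "read" : PP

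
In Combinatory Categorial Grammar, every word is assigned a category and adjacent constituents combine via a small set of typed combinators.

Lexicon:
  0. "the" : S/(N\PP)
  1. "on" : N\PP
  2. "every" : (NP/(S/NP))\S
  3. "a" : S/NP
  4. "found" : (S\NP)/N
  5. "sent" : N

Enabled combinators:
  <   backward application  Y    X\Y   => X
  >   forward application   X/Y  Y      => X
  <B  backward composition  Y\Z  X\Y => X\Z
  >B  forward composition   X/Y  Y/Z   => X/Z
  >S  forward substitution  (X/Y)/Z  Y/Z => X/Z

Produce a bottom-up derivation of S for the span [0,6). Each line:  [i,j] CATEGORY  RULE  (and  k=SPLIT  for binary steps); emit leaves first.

[0,6] S   <
  [0,4] NP   >
    [0,3] NP/(S/NP)   <
      [0,2] S   >
        [0,1] "the" : S/(N\PP)
        [1,2] "on" : N\PP
      [2,3] "every" : (NP/(S/NP))\S
    [3,4] "a" : S/NP
  [4,6] S\NP   >
    [4,5] "found" : (S\NP)/N
    [5,6] "sent" : N

[0,1] S/(N\PP)  lex  "the"
[1,2] N\PP  lex  "on"
[0,2] S  >  k=1
[2,3] (NP/(S/NP))\S  lex  "every"
[0,3] NP/(S/NP)  <  k=2
[3,4] S/NP  lex  "a"
[0,4] NP  >  k=3
[4,5] (S\NP)/N  lex  "found"
[5,6] N  lex  "sent"
[4,6] S\NP  >  k=5
[0,6] S  <  k=4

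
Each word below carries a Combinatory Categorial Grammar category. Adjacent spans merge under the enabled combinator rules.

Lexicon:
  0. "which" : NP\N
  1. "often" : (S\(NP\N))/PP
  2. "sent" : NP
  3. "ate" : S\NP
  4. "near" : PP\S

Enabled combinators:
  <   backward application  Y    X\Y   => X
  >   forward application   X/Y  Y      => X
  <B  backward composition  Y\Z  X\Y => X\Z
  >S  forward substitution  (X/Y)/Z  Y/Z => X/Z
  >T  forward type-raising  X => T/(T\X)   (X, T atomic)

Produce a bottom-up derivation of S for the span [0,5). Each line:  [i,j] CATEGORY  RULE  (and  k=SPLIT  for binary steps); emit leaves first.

[0,1] NP\N  lex  "which"
[1,2] (S\(NP\N))/PP  lex  "often"
[2,3] NP  lex  "sent"
[3,4] S\NP  lex  "ate"
[4,5] PP\S  lex  "near"
[3,5] PP\NP  <B  k=4
[2,5] PP  <  k=3
[1,5] S\(NP\N)  >  k=2
[0,5] S  <  k=1

[0,5] S   <
  [0,1] "which" : NP\N
  [1,5] S\(NP\N)   >
    [1,2] "often" : (S\(NP\N))/PP
    [2,5] PP   <
      [2,3] "sent" : NP
      [3,5] PP\NP   <B
        [3,4] "ate" : S\NP
        [4,5] "near" : PP\S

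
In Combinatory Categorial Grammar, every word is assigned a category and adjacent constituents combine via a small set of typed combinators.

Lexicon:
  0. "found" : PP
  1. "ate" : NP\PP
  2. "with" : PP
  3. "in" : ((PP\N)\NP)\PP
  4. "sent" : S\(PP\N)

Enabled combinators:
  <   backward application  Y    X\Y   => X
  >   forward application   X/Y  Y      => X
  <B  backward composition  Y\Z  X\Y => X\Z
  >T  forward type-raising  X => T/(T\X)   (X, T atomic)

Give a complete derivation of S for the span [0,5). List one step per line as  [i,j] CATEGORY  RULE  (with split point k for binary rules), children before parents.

[0,1] PP  lex  "found"
[0,1] NP/(NP\PP)  >T
[1,2] NP\PP  lex  "ate"
[0,2] NP  >  k=1
[2,3] PP  lex  "with"
[3,4] ((PP\N)\NP)\PP  lex  "in"
[2,4] (PP\N)\NP  <  k=3
[4,5] S\(PP\N)  lex  "sent"
[2,5] S\NP  <B  k=4
[0,5] S  <  k=2

[0,5] S   <
  [0,2] NP   >
    [0,1] NP/(NP\PP)   >T
      [0,1] "found" : PP
    [1,2] "ate" : NP\PP
  [2,5] S\NP   <B
    [2,4] (PP\N)\NP   <
      [2,3] "with" : PP
      [3,4] "in" : ((PP\N)\NP)\PP
    [4,5] "sent" : S\(PP\N)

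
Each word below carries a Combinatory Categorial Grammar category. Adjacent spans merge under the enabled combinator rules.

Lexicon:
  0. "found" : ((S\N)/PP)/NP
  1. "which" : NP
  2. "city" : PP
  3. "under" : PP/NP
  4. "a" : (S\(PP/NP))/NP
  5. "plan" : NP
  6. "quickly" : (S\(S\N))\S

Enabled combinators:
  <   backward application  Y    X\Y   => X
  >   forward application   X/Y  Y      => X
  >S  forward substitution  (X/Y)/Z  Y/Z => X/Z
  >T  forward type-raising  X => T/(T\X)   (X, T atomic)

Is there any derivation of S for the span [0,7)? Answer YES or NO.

[0,7] S   <
  [0,3] S\N   >
    [0,2] (S\N)/PP   >
      [0,1] "found" : ((S\N)/PP)/NP
      [1,2] "which" : NP
    [2,3] "city" : PP
  [3,7] S\(S\N)   <
    [3,6] S   <
      [3,4] "under" : PP/NP
      [4,6] S\(PP/NP)   >
        [4,5] "a" : (S\(PP/NP))/NP
        [5,6] "plan" : NP
    [6,7] "quickly" : (S\(S\N))\S

YES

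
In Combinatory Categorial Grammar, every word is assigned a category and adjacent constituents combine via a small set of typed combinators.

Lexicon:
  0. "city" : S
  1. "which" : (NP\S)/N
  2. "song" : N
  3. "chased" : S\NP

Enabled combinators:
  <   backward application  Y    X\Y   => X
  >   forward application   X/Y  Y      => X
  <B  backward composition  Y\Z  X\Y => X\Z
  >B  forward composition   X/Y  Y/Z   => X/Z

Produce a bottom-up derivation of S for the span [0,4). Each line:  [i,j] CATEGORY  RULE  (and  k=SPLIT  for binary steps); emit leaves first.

[0,1] S  lex  "city"
[1,2] (NP\S)/N  lex  "which"
[2,3] N  lex  "song"
[1,3] NP\S  >  k=2
[0,3] NP  <  k=1
[3,4] S\NP  lex  "chased"
[0,4] S  <  k=3

[0,4] S   <
  [0,3] NP   <
    [0,1] "city" : S
    [1,3] NP\S   >
      [1,2] "which" : (NP\S)/N
      [2,3] "song" : N
  [3,4] "chased" : S\NP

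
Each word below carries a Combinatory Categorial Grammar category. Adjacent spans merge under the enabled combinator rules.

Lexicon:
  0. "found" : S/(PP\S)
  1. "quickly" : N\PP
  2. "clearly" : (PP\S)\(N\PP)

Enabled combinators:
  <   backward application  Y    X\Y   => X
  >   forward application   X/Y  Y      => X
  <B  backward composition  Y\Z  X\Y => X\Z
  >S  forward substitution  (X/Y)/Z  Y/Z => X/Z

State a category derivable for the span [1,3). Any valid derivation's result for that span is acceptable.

[0,3] S   >
  [0,1] "found" : S/(PP\S)
  [1,3] PP\S   <
    [1,2] "quickly" : N\PP
    [2,3] "clearly" : (PP\S)\(N\PP)

PP\S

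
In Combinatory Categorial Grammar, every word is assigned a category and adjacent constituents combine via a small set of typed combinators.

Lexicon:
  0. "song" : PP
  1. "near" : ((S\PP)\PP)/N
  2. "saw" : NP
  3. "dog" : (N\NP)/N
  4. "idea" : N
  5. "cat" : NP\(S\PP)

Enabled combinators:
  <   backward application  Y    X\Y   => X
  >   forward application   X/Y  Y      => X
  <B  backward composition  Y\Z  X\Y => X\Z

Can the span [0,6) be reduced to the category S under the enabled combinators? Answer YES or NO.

PP ((S\PP)\PP)/N NP (N\NP)/N N NP\(S\PP)
CKY chart[0,6] = {NP}; S ∉ chart

NO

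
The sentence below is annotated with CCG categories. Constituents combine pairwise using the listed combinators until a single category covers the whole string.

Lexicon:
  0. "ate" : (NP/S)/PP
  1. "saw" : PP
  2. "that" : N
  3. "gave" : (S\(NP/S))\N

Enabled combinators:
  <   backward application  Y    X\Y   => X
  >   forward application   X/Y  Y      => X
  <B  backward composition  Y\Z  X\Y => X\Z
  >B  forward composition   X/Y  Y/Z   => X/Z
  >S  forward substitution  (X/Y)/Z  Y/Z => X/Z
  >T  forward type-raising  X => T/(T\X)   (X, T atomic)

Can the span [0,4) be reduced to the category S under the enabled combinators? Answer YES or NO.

YES

[0,4] S   <
  [0,2] NP/S   >
    [0,1] "ate" : (NP/S)/PP
    [1,2] "saw" : PP
  [2,4] S\(NP/S)   <
    [2,3] "that" : N
    [3,4] "gave" : (S\(NP/S))\N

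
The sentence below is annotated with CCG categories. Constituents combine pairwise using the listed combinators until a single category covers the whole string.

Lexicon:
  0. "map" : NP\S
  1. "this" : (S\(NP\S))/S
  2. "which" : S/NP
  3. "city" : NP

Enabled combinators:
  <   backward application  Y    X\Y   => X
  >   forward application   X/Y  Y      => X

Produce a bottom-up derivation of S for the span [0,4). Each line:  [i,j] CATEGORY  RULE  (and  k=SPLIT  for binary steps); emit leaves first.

[0,1] NP\S  lex  "map"
[1,2] (S\(NP\S))/S  lex  "this"
[2,3] S/NP  lex  "which"
[3,4] NP  lex  "city"
[2,4] S  >  k=3
[1,4] S\(NP\S)  >  k=2
[0,4] S  <  k=1

[0,4] S   <
  [0,1] "map" : NP\S
  [1,4] S\(NP\S)   >
    [1,2] "this" : (S\(NP\S))/S
    [2,4] S   >
      [2,3] "which" : S/NP
      [3,4] "city" : NP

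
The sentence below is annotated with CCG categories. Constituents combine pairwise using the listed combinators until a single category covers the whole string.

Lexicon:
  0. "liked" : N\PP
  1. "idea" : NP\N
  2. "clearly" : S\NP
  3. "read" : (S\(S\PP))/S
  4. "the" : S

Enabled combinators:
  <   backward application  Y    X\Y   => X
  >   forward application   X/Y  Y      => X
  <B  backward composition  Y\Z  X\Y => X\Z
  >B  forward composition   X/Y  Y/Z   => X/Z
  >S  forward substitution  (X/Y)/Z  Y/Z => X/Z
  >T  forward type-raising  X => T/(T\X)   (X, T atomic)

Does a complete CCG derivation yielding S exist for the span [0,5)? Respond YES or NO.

[0,5] S   <
  [0,3] S\PP   <B
    [0,1] "liked" : N\PP
    [1,3] S\N   <B
      [1,2] "idea" : NP\N
      [2,3] "clearly" : S\NP
  [3,5] S\(S\PP)   >
    [3,4] "read" : (S\(S\PP))/S
    [4,5] "the" : S

YES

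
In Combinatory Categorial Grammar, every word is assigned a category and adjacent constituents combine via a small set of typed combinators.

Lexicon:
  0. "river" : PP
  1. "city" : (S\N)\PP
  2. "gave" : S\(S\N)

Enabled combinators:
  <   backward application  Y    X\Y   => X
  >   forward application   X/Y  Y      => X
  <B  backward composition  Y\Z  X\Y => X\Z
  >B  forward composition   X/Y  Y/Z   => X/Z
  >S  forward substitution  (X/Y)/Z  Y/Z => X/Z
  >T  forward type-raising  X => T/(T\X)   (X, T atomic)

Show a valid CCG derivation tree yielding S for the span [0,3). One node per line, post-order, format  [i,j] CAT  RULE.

[0,1] PP  lex  "river"
[1,2] (S\N)\PP  lex  "city"
[0,2] S\N  <  k=1
[2,3] S\(S\N)  lex  "gave"
[0,3] S  <  k=2

[0,3] S   <
  [0,2] S\N   <
    [0,1] "river" : PP
    [1,2] "city" : (S\N)\PP
  [2,3] "gave" : S\(S\N)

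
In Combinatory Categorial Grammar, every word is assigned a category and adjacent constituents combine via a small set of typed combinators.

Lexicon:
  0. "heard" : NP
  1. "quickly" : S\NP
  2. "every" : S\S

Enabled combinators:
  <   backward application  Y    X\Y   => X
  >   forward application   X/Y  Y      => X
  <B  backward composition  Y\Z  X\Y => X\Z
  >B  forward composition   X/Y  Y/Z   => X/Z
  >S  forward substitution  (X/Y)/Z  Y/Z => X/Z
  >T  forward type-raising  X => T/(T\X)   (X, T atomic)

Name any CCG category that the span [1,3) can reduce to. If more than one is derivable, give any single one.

S\NP

[0,3] S   >
  [0,1] S/(S\NP)   >T
    [0,1] "heard" : NP
  [1,3] S\NP   <B
    [1,2] "quickly" : S\NP
    [2,3] "every" : S\S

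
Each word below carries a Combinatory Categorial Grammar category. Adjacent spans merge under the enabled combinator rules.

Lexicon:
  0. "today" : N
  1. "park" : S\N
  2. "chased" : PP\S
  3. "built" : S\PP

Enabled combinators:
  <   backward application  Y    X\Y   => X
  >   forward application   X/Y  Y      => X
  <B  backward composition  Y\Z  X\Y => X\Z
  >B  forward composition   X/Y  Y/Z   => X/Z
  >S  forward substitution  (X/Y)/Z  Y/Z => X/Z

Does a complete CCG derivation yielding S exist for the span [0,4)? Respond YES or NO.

YES

[0,4] S   <
  [0,3] PP   <
    [0,2] S   <
      [0,1] "today" : N
      [1,2] "park" : S\N
    [2,3] "chased" : PP\S
  [3,4] "built" : S\PP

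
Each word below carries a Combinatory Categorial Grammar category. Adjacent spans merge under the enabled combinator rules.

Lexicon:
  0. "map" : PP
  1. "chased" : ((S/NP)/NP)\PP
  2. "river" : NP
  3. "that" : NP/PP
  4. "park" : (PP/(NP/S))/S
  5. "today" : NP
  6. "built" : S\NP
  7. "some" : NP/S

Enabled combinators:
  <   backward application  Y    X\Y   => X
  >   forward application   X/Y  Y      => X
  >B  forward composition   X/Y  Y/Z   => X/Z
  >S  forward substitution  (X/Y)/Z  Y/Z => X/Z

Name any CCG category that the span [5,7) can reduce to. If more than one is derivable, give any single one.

[0,8] S   >
  [0,4] S/PP   >B
    [0,3] S/NP   >
      [0,2] (S/NP)/NP   <
        [0,1] "map" : PP
        [1,2] "chased" : ((S/NP)/NP)\PP
      [2,3] "river" : NP
    [3,4] "that" : NP/PP
  [4,8] PP   >
    [4,7] PP/(NP/S)   >
      [4,5] "park" : (PP/(NP/S))/S
      [5,7] S   <
        [5,6] "today" : NP
        [6,7] "built" : S\NP
    [7,8] "some" : NP/S

S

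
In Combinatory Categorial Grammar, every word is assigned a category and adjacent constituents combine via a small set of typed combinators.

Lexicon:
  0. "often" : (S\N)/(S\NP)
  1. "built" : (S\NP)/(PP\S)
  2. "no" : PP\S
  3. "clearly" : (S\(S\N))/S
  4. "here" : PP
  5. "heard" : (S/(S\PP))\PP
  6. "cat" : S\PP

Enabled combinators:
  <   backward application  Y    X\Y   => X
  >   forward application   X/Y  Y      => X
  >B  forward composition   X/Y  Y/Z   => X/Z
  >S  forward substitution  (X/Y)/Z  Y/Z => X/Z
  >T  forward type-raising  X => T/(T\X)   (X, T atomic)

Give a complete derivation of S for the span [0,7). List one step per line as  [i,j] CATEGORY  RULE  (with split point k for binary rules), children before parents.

[0,1] (S\N)/(S\NP)  lex  "often"
[1,2] (S\NP)/(PP\S)  lex  "built"
[2,3] PP\S  lex  "no"
[1,3] S\NP  >  k=2
[0,3] S\N  >  k=1
[3,4] (S\(S\N))/S  lex  "clearly"
[4,5] PP  lex  "here"
[5,6] (S/(S\PP))\PP  lex  "heard"
[4,6] S/(S\PP)  <  k=5
[6,7] S\PP  lex  "cat"
[4,7] S  >  k=6
[3,7] S\(S\N)  >  k=4
[0,7] S  <  k=3

[0,7] S   <
  [0,3] S\N   >
    [0,1] "often" : (S\N)/(S\NP)
    [1,3] S\NP   >
      [1,2] "built" : (S\NP)/(PP\S)
      [2,3] "no" : PP\S
  [3,7] S\(S\N)   >
    [3,4] "clearly" : (S\(S\N))/S
    [4,7] S   >
      [4,6] S/(S\PP)   <
        [4,5] "here" : PP
        [5,6] "heard" : (S/(S\PP))\PP
      [6,7] "cat" : S\PP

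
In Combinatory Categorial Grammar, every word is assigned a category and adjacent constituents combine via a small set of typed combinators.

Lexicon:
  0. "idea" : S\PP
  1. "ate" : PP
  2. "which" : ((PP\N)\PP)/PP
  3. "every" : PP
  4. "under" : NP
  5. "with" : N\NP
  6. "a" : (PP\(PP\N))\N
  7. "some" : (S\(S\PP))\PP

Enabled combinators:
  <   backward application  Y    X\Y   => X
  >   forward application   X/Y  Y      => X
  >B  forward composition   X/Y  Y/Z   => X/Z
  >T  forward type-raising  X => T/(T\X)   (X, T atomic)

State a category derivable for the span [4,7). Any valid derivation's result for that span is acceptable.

PP\(PP\N)

[0,8] S   <
  [0,1] "idea" : S\PP
  [1,8] S\(S\PP)   <
    [1,7] PP   <
      [1,4] PP\N   <
        [1,2] "ate" : PP
        [2,4] (PP\N)\PP   >
          [2,3] "which" : ((PP\N)\PP)/PP
          [3,4] "every" : PP
      [4,7] PP\(PP\N)   <
        [4,6] N   <
          [4,5] "under" : NP
          [5,6] "with" : N\NP
        [6,7] "a" : (PP\(PP\N))\N
    [7,8] "some" : (S\(S\PP))\PP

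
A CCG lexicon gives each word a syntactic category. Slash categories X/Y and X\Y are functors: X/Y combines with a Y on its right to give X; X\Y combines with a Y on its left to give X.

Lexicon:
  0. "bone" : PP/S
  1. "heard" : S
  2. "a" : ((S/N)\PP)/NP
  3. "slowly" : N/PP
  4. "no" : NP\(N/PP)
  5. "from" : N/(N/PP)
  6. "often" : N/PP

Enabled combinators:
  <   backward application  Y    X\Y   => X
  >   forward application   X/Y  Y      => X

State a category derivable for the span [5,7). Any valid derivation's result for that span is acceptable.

N

[0,7] S   >
  [0,5] S/N   <
    [0,2] PP   >
      [0,1] "bone" : PP/S
      [1,2] "heard" : S
    [2,5] (S/N)\PP   >
      [2,3] "a" : ((S/N)\PP)/NP
      [3,5] NP   <
        [3,4] "slowly" : N/PP
        [4,5] "no" : NP\(N/PP)
  [5,7] N   >
    [5,6] "from" : N/(N/PP)
    [6,7] "often" : N/PP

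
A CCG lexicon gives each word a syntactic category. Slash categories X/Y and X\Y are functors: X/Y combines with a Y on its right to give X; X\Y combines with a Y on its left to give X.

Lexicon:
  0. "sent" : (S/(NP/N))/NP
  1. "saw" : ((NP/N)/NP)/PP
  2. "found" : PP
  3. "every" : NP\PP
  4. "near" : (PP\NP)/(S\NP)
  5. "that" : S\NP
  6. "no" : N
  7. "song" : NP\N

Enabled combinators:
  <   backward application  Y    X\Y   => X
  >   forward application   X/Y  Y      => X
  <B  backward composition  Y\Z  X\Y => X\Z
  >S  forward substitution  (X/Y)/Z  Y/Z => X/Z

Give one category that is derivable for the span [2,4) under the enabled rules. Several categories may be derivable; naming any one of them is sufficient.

[0,8] S   >
  [0,6] S/NP   >S
    [0,1] "sent" : (S/(NP/N))/NP
    [1,6] (NP/N)/NP   >
      [1,2] "saw" : ((NP/N)/NP)/PP
      [2,6] PP   <
        [2,4] NP   <
          [2,3] "found" : PP
          [3,4] "every" : NP\PP
        [4,6] PP\NP   >
          [4,5] "near" : (PP\NP)/(S\NP)
          [5,6] "that" : S\NP
  [6,8] NP   <
    [6,7] "no" : N
    [7,8] "song" : NP\N

NP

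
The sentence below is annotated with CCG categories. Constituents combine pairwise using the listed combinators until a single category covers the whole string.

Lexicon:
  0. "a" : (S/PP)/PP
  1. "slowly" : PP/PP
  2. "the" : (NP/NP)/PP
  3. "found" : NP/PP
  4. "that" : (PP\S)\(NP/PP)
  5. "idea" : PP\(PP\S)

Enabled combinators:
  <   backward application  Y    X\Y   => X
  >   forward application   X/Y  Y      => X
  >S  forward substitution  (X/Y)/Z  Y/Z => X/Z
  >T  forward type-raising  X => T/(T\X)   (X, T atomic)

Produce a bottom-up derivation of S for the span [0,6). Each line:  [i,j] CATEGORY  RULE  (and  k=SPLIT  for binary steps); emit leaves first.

[0,1] (S/PP)/PP  lex  "a"
[1,2] PP/PP  lex  "slowly"
[0,2] S/PP  >S  k=1
[2,3] (NP/NP)/PP  lex  "the"
[3,4] NP/PP  lex  "found"
[2,4] NP/PP  >S  k=3
[4,5] (PP\S)\(NP/PP)  lex  "that"
[2,5] PP\S  <  k=4
[5,6] PP\(PP\S)  lex  "idea"
[2,6] PP  <  k=5
[0,6] S  >  k=2

[0,6] S   >
  [0,2] S/PP   >S
    [0,1] "a" : (S/PP)/PP
    [1,2] "slowly" : PP/PP
  [2,6] PP   <
    [2,5] PP\S   <
      [2,4] NP/PP   >S
        [2,3] "the" : (NP/NP)/PP
        [3,4] "found" : NP/PP
      [4,5] "that" : (PP\S)\(NP/PP)
    [5,6] "idea" : PP\(PP\S)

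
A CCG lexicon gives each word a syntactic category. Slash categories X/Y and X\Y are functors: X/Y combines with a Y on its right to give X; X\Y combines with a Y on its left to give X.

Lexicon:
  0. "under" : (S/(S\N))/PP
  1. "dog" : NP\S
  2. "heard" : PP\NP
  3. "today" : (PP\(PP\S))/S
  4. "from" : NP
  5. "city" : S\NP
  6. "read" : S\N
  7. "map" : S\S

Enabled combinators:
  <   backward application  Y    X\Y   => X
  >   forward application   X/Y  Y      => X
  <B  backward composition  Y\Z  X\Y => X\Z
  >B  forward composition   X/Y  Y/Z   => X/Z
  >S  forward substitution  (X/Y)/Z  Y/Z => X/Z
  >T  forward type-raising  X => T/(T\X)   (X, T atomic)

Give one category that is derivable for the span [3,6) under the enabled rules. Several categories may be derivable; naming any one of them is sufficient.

PP\(PP\S)

[0,8] S   >
  [0,6] S/(S\N)   >
    [0,1] "under" : (S/(S\N))/PP
    [1,6] PP   <
      [1,3] PP\S   <B
        [1,2] "dog" : NP\S
        [2,3] "heard" : PP\NP
      [3,6] PP\(PP\S)   >
        [3,4] "today" : (PP\(PP\S))/S
        [4,6] S   >
          [4,5] S/(S\NP)   >T
            [4,5] "from" : NP
          [5,6] "city" : S\NP
  [6,8] S\N   <B
    [6,7] "read" : S\N
    [7,8] "map" : S\S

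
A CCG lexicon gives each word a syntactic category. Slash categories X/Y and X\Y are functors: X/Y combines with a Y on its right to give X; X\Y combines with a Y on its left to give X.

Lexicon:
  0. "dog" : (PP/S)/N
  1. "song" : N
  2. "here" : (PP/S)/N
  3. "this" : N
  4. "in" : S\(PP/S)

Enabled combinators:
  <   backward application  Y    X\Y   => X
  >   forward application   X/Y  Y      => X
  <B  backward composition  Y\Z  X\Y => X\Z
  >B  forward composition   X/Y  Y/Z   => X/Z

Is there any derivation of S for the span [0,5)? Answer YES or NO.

NO

(PP/S)/N N (PP/S)/N N S\(PP/S)
CKY chart[0,5] = {PP}; S ∉ chart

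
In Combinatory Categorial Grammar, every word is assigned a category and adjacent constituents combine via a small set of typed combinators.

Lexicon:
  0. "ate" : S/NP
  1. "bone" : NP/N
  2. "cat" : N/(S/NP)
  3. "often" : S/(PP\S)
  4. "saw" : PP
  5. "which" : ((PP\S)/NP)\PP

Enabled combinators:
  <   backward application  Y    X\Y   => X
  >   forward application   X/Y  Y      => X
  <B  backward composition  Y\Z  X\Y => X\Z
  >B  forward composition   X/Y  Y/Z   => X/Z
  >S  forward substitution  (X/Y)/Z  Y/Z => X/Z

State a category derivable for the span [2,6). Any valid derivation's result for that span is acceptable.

N

[0,6] S   >
  [0,1] "ate" : S/NP
  [1,6] NP   >
    [1,2] "bone" : NP/N
    [2,6] N   >
      [2,3] "cat" : N/(S/NP)
      [3,6] S/NP   >B
        [3,4] "often" : S/(PP\S)
        [4,6] (PP\S)/NP   <
          [4,5] "saw" : PP
          [5,6] "which" : ((PP\S)/NP)\PP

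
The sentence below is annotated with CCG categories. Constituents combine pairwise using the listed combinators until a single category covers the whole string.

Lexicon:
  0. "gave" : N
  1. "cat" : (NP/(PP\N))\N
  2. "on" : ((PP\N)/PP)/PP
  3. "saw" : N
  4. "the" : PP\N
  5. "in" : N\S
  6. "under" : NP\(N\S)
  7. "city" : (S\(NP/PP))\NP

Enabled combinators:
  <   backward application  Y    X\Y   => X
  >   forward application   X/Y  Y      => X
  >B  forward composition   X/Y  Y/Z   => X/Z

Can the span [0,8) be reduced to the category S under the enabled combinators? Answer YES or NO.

[0,8] S   <
  [0,5] NP/PP   >B
    [0,2] NP/(PP\N)   <
      [0,1] "gave" : N
      [1,2] "cat" : (NP/(PP\N))\N
    [2,5] (PP\N)/PP   >
      [2,3] "on" : ((PP\N)/PP)/PP
      [3,5] PP   <
        [3,4] "saw" : N
        [4,5] "the" : PP\N
  [5,8] S\(NP/PP)   <
    [5,7] NP   <
      [5,6] "in" : N\S
      [6,7] "under" : NP\(N\S)
    [7,8] "city" : (S\(NP/PP))\NP

YES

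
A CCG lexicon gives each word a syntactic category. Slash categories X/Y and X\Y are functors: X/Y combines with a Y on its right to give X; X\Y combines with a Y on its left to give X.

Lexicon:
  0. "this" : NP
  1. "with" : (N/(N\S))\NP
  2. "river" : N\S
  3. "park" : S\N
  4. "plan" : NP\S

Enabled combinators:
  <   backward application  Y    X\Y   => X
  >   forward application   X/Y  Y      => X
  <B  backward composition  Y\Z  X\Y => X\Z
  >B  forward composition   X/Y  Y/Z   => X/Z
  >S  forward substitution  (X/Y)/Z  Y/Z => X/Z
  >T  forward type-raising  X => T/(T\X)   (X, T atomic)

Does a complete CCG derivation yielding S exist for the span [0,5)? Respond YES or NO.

NO

NP (N/(N\S))\NP N\S S\N NP\S
CKY chart[0,5] = {N/(N\NP), NP, NP/(NP\NP), PP/(PP\NP), S/(S\NP)}; S ∉ chart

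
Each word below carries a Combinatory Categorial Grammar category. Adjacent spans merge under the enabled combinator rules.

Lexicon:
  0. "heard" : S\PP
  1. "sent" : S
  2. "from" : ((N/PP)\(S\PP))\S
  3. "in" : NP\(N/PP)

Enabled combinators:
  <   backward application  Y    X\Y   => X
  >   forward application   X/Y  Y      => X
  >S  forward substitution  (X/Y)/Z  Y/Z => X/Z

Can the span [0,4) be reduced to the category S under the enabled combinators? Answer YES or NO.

NO

S\PP S ((N/PP)\(S\PP))\S NP\(N/PP)
CKY chart[0,4] = {NP}; S ∉ chart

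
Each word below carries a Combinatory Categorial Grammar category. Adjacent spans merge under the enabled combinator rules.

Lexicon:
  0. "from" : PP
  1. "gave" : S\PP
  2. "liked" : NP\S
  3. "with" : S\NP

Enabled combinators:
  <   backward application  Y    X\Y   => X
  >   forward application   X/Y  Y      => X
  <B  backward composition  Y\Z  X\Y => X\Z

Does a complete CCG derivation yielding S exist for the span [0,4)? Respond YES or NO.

[0,4] S   <
  [0,3] NP   <
    [0,2] S   <
      [0,1] "from" : PP
      [1,2] "gave" : S\PP
    [2,3] "liked" : NP\S
  [3,4] "with" : S\NP

YES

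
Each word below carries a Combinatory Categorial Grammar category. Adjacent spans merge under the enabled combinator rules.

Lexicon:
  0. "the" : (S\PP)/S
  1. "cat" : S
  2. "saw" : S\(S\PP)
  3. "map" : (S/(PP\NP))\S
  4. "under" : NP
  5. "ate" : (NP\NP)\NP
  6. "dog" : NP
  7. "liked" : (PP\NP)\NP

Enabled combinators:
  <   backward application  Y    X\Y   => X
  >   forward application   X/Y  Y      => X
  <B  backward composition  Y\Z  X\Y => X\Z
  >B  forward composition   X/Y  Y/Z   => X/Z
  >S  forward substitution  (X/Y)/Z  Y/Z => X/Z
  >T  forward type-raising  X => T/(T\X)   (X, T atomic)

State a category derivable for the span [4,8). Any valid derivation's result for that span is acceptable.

[0,8] S   >
  [0,4] S/(PP\NP)   <
    [0,3] S   <
      [0,2] S\PP   >
        [0,1] "the" : (S\PP)/S
        [1,2] "cat" : S
      [2,3] "saw" : S\(S\PP)
    [3,4] "map" : (S/(PP\NP))\S
  [4,8] PP\NP   <B
    [4,6] NP\NP   <
      [4,5] "under" : NP
      [5,6] "ate" : (NP\NP)\NP
    [6,8] PP\NP   <
      [6,7] "dog" : NP
      [7,8] "liked" : (PP\NP)\NP

PP\NP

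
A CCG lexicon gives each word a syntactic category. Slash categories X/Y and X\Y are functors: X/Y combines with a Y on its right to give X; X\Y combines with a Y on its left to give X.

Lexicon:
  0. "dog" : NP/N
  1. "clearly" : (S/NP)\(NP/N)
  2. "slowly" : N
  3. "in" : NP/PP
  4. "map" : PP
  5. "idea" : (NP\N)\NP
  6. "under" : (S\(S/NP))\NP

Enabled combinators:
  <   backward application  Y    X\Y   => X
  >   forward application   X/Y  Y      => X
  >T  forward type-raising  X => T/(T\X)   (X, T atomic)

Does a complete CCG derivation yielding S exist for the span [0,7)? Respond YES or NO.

YES

[0,7] S   <
  [0,2] S/NP   <
    [0,1] "dog" : NP/N
    [1,2] "clearly" : (S/NP)\(NP/N)
  [2,7] S\(S/NP)   <
    [2,6] NP   <
      [2,3] "slowly" : N
      [3,6] NP\N   <
        [3,5] NP   >
          [3,4] "in" : NP/PP
          [4,5] "map" : PP
        [5,6] "idea" : (NP\N)\NP
    [6,7] "under" : (S\(S/NP))\NP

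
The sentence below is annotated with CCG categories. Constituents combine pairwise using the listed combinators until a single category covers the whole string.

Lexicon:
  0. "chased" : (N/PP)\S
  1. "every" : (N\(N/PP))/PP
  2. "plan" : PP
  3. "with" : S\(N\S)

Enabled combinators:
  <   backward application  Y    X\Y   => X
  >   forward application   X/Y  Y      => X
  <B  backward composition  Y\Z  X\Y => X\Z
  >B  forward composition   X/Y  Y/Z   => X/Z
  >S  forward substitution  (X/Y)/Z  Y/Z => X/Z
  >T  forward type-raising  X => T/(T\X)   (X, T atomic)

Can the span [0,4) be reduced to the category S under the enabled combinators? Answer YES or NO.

YES

[0,4] S   <
  [0,3] N\S   <B
    [0,1] "chased" : (N/PP)\S
    [1,3] N\(N/PP)   >
      [1,2] "every" : (N\(N/PP))/PP
      [2,3] "plan" : PP
  [3,4] "with" : S\(N\S)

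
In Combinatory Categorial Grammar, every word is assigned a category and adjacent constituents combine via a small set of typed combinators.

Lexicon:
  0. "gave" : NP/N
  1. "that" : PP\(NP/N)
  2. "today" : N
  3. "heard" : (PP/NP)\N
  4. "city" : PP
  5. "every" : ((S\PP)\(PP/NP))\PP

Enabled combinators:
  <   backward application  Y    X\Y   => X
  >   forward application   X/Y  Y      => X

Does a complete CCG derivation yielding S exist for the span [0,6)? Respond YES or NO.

[0,6] S   <
  [0,2] PP   <
    [0,1] "gave" : NP/N
    [1,2] "that" : PP\(NP/N)
  [2,6] S\PP   <
    [2,4] PP/NP   <
      [2,3] "today" : N
      [3,4] "heard" : (PP/NP)\N
    [4,6] (S\PP)\(PP/NP)   <
      [4,5] "city" : PP
      [5,6] "every" : ((S\PP)\(PP/NP))\PP

YES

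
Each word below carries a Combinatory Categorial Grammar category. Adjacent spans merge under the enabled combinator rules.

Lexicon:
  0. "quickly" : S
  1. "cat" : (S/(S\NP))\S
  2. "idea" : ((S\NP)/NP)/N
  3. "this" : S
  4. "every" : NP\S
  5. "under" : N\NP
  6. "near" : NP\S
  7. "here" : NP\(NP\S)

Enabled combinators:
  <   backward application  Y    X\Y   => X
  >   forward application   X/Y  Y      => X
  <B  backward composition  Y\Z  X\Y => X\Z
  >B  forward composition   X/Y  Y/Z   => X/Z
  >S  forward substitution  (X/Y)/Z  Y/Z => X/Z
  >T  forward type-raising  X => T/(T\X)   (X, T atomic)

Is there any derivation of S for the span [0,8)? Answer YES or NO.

[0,8] S   >
  [0,2] S/(S\NP)   <
    [0,1] "quickly" : S
    [1,2] "cat" : (S/(S\NP))\S
  [2,8] S\NP   >
    [2,6] (S\NP)/NP   >
      [2,3] "idea" : ((S\NP)/NP)/N
      [3,6] N   <
        [3,4] "this" : S
        [4,6] N\S   <B
          [4,5] "every" : NP\S
          [5,6] "under" : N\NP
    [6,8] NP   <
      [6,7] "near" : NP\S
      [7,8] "here" : NP\(NP\S)

YES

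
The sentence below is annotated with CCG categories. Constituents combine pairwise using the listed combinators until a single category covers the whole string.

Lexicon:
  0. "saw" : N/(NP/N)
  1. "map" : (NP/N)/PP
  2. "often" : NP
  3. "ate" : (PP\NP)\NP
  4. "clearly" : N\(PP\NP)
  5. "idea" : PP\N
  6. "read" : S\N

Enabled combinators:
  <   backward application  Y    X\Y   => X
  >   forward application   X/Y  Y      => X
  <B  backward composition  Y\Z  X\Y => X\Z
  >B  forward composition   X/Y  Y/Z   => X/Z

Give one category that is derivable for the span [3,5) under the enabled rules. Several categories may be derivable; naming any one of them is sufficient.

[0,7] S   <
  [0,6] N   >
    [0,1] "saw" : N/(NP/N)
    [1,6] NP/N   >
      [1,2] "map" : (NP/N)/PP
      [2,6] PP   <
        [2,3] "often" : NP
        [3,6] PP\NP   <B
          [3,5] N\NP   <B
            [3,4] "ate" : (PP\NP)\NP
            [4,5] "clearly" : N\(PP\NP)
          [5,6] "idea" : PP\N
  [6,7] "read" : S\N

N\NP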